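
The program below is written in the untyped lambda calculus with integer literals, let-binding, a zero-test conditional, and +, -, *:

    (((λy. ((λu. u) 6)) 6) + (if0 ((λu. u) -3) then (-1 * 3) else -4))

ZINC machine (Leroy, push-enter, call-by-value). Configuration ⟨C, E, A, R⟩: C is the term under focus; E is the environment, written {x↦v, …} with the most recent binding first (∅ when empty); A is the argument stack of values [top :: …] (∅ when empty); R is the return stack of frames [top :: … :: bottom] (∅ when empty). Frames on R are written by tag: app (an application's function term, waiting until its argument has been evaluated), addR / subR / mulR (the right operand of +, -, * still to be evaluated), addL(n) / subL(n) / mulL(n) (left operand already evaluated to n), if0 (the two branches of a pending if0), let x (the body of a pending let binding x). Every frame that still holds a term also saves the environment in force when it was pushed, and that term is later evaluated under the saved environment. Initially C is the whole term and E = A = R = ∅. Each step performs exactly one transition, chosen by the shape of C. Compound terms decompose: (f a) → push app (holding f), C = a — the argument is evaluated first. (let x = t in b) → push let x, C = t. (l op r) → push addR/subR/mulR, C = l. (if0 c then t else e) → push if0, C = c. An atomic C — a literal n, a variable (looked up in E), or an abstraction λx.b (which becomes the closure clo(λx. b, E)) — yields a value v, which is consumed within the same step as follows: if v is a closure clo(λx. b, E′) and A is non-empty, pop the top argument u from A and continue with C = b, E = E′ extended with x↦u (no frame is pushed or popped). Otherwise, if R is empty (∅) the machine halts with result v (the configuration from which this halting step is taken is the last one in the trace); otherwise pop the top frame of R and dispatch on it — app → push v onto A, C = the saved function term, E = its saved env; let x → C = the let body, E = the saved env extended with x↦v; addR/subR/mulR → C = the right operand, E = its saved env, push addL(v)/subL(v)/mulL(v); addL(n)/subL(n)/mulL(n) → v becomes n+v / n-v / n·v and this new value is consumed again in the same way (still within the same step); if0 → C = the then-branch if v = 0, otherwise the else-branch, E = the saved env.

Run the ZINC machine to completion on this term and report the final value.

t=0: [C=(((λy. ((λu. u) 6)) 6) + (if0 ((λu. u) -3) then (-1 * 3) else -4)) | E=∅ | A=∅ | R=∅]
t=1: [C=((λy. ((λu. u) 6)) 6) | E=∅ | A=∅ | R=[addR]]
t=2: [C=6 | E=∅ | A=∅ | R=[app :: addR]]
t=3: [C=(λy. ((λu. u) 6)) | E=∅ | A=[6] | R=[addR]]
t=4: [C=((λu. u) 6) | E={y↦6} | A=∅ | R=[addR]]
t=5: [C=6 | E={y↦6} | A=∅ | R=[app :: addR]]
t=6: [C=(λu. u) | E={y↦6} | A=[6] | R=[addR]]
t=7: [C=u | E={u↦6, y↦6} | A=∅ | R=[addR]]
t=8: [C=(if0 ((λu. u) -3) then (-1 * 3) else -4) | E=∅ | A=∅ | R=[addL(6)]]
t=9: [C=((λu. u) -3) | E=∅ | A=∅ | R=[if0 :: addL(6)]]
t=10: [C=-3 | E=∅ | A=∅ | R=[app :: if0 :: addL(6)]]
t=11: [C=(λu. u) | E=∅ | A=[-3] | R=[if0 :: addL(6)]]
t=12: [C=u | E={u↦-3} | A=∅ | R=[if0 :: addL(6)]]
t=13: [C=-4 | E=∅ | A=∅ | R=[addL(6)]]
→ final value 2

Answer: 2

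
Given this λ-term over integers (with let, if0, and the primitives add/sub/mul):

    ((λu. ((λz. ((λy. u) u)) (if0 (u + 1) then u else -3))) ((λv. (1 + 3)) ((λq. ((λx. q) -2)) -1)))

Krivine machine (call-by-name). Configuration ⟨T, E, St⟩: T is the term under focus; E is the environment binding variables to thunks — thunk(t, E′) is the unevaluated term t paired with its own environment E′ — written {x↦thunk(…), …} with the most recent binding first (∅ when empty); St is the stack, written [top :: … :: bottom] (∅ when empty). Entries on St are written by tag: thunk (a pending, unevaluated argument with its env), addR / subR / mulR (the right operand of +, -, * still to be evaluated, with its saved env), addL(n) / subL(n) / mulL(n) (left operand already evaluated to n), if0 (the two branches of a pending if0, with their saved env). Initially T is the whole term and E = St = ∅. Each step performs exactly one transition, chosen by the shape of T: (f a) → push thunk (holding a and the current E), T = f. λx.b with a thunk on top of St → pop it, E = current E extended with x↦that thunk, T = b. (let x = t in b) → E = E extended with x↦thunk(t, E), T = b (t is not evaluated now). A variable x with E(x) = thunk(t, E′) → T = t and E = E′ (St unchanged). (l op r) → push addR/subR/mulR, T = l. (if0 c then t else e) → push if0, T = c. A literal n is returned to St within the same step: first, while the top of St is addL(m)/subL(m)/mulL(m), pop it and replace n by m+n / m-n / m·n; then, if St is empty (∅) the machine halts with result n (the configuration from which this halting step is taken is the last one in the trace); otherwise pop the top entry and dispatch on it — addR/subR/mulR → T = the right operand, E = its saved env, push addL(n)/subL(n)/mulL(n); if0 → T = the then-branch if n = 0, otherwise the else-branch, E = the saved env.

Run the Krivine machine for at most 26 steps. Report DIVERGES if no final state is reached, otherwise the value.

Answer: 4

Execution trace:
[0] [T=((λu. ((λz. ((λy. u) u)) (if0 (u + 1) then u else -3))) ((λv. (1 + 3)) ((λq. ((λx. q) -2)) -1))) | E=∅ | St=∅]
[1] [T=(λu. ((λz. ((λy. u) u)) (if0 (u + 1) then u else -3))) | E=∅ | St=[thunk]]
[2] [T=((λz. ((λy. u) u)) (if0 (u + 1) then u else -3)) | E={u↦thunk(((λv. (1 + 3)) ((λq. ((λx. q) -2)) -1)), ∅)} | St=∅]
[3] [T=(λz. ((λy. u) u)) | E={u↦thunk(((λv. (1 + 3)) ((λq. ((λx. q) -2)) -1)), ∅)} | St=[thunk]]
[4] [T=((λy. u) u) | E={z↦thunk((if0 (u + 1) then u else -3), {u↦thunk(((λv. (1 + 3)) ((λq. ((λx. q) -2)) -1)), ∅)}), u↦thunk(((λv. (1 + 3)) ((λq. ((λx. q) -2)) -1)), ∅)} | St=∅]
[5] [T=(λy. u) | E={z↦thunk((if0 (u + 1) then u else -3), {u↦thunk(((λv. (1 + 3)) ((λq. ((λx. q) -2)) -1)), ∅)}), u↦thunk(((λv. (1 + 3)) ((λq. ((λx. q) -2)) -1)), ∅)} | St=[thunk]]
[6] [T=u | E={y↦thunk(u, {z↦thunk((if0 (u + 1) then u else -3), {u↦thunk(((λv. (1 + 3)) ((λq. ((λx. q) -2)) -1)), ∅)}), u↦thunk(((λv. (1 + 3)) ((λq. ((λx. q) -2)) -1)), ∅)}), z↦thunk((if0 (u + 1) then u else -3), {u↦thunk(((λv. (1 + 3)) ((λq. ((λx. q) -2)) -1)), ∅)}), u↦thunk(((λv. (1 + 3)) ((λq. ((λx. q) -2)) -1)), ∅)} | St=∅]
[7] [T=((λv. (1 + 3)) ((λq. ((λx. q) -2)) -1)) | E=∅ | St=∅]
[8] [T=(λv. (1 + 3)) | E=∅ | St=[thunk]]
[9] [T=(1 + 3) | E={v↦thunk(((λq. ((λx. q) -2)) -1), ∅)} | St=∅]
[10] [T=1 | E={v↦thunk(((λq. ((λx. q) -2)) -1), ∅)} | St=[addR]]
[11] [T=3 | E={v↦thunk(((λq. ((λx. q) -2)) -1), ∅)} | St=[addL(1)]]
→ final value 4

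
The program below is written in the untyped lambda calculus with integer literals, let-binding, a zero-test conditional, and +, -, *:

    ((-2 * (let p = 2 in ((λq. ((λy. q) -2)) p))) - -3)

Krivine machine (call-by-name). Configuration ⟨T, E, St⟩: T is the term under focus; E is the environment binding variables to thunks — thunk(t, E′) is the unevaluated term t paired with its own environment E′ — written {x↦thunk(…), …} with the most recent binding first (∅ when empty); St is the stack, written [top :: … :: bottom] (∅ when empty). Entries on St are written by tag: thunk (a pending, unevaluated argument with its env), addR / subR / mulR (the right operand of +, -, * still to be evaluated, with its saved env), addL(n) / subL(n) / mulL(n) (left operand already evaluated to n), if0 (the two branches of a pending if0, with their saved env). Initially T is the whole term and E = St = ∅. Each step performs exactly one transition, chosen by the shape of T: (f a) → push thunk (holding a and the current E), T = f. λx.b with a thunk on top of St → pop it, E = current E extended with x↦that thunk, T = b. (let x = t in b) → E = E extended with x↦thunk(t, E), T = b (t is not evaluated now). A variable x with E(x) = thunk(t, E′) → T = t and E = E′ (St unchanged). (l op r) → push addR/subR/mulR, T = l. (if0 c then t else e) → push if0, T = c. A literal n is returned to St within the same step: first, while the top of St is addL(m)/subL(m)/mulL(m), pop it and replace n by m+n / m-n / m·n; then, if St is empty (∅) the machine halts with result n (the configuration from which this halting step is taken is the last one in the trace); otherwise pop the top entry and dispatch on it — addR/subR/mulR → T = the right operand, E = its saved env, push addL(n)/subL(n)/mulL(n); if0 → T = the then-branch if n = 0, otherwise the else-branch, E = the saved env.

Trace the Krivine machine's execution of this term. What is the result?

step 0: [T=((-2 * (let p = 2 in ((λq. ((λy. q) -2)) p))) - -3) | E=∅ | St=∅]
step 1: [T=(-2 * (let p = 2 in ((λq. ((λy. q) -2)) p))) | E=∅ | St=[subR]]
step 2: [T=-2 | E=∅ | St=[mulR :: subR]]
step 3: [T=(let p = 2 in ((λq. ((λy. q) -2)) p)) | E=∅ | St=[mulL(-2) :: subR]]
step 4: [T=((λq. ((λy. q) -2)) p) | E={p↦thunk(2, ∅)} | St=[mulL(-2) :: subR]]
step 5: [T=(λq. ((λy. q) -2)) | E={p↦thunk(2, ∅)} | St=[thunk :: mulL(-2) :: subR]]
step 6: [T=((λy. q) -2) | E={q↦thunk(p, {p↦thunk(2, ∅)}), p↦thunk(2, ∅)} | St=[mulL(-2) :: subR]]
step 7: [T=(λy. q) | E={q↦thunk(p, {p↦thunk(2, ∅)}), p↦thunk(2, ∅)} | St=[thunk :: mulL(-2) :: subR]]
step 8: [T=q | E={y↦thunk(-2, {q↦thunk(p, {p↦thunk(2, ∅)}), p↦thunk(2, ∅)}), q↦thunk(p, {p↦thunk(2, ∅)}), p↦thunk(2, ∅)} | St=[mulL(-2) :: subR]]
step 9: [T=p | E={p↦thunk(2, ∅)} | St=[mulL(-2) :: subR]]
step 10: [T=2 | E=∅ | St=[mulL(-2) :: subR]]
step 11: [T=-3 | E=∅ | St=[subL(-4)]]
→ final value -1

Answer: -1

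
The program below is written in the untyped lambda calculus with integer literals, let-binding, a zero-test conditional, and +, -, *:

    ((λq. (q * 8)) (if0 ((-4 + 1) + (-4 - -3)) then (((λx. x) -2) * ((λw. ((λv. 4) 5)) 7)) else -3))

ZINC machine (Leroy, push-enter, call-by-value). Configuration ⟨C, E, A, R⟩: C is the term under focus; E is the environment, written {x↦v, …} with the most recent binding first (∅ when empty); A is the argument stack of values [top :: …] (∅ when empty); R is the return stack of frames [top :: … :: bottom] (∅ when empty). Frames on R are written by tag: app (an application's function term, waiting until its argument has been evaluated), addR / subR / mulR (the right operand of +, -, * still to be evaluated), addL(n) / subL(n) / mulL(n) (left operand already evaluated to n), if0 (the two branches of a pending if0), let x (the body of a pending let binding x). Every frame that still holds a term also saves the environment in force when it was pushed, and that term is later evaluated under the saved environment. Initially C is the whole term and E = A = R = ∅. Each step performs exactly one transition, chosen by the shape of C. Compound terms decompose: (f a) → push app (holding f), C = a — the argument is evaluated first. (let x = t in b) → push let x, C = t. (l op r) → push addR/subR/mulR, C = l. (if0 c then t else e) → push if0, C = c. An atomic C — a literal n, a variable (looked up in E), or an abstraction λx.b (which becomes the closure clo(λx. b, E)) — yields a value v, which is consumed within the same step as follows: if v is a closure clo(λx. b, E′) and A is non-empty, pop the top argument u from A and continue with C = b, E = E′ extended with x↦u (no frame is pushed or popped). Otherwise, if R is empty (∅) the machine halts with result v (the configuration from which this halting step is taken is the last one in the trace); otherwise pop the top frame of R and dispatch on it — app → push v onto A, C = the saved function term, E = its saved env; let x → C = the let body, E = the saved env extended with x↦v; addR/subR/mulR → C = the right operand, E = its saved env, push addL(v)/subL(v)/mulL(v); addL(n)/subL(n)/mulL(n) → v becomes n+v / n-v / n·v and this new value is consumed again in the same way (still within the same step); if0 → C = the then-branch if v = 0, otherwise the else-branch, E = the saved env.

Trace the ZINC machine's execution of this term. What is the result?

Answer: -24

Execution trace:
step 0: <C=((λq. (q * 8)) (if0 ((-4 + 1) + (-4 - -3)) then (((λx. x) -2) * ((λw. ((λv. 4) 5)) 7)) else -3)), E=∅, A=∅, R=∅>
step 1: <C=(if0 ((-4 + 1) + (-4 - -3)) then (((λx. x) -2) * ((λw. ((λv. 4) 5)) 7)) else -3), E=∅, A=∅, R=[app]>
step 2: <C=((-4 + 1) + (-4 - -3)), E=∅, A=∅, R=[if0 :: app]>
step 3: <C=(-4 + 1), E=∅, A=∅, R=[addR :: if0 :: app]>
step 4: <C=-4, E=∅, A=∅, R=[addR :: addR :: if0 :: app]>
step 5: <C=1, E=∅, A=∅, R=[addL(-4) :: addR :: if0 :: app]>
step 6: <C=(-4 - -3), E=∅, A=∅, R=[addL(-3) :: if0 :: app]>
step 7: <C=-4, E=∅, A=∅, R=[subR :: addL(-3) :: if0 :: app]>
step 8: <C=-3, E=∅, A=∅, R=[subL(-4) :: addL(-3) :: if0 :: app]>
step 9: <C=-3, E=∅, A=∅, R=[app]>
step 10: <C=(λq. (q * 8)), E=∅, A=[-3], R=∅>
step 11: <C=(q * 8), E={q↦-3}, A=∅, R=∅>
step 12: <C=q, E={q↦-3}, A=∅, R=[mulR]>
step 13: <C=8, E={q↦-3}, A=∅, R=[mulL(-3)]>
→ final value -24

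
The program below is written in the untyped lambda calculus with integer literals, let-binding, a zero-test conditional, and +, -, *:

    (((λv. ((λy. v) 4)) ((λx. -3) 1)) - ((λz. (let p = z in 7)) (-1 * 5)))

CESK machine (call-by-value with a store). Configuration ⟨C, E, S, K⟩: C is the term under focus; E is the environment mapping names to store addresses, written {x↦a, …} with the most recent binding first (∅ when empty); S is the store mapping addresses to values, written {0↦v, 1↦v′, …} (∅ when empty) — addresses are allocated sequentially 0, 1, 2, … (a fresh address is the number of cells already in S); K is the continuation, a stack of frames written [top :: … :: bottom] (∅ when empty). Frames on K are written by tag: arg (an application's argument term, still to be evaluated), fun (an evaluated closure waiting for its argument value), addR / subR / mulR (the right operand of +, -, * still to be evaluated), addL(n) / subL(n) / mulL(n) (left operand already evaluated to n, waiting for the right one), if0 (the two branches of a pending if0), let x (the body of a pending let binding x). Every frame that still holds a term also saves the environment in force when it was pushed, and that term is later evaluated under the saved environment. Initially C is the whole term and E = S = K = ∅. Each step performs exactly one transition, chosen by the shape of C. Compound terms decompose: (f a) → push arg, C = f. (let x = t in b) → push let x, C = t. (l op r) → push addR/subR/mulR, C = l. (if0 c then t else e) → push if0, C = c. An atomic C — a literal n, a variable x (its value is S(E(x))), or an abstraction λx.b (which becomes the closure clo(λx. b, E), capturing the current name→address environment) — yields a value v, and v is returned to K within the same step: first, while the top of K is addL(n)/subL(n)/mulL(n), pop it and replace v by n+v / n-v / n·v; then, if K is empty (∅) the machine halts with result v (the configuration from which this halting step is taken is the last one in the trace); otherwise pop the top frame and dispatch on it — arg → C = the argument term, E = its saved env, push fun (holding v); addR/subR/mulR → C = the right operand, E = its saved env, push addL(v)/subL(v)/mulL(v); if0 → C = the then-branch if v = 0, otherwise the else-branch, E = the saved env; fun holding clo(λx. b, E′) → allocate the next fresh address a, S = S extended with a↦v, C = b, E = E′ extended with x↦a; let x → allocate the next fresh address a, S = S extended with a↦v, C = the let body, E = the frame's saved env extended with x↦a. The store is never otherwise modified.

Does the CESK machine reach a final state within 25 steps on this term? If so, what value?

Answer: -10

Machine steps:
t=0: <C=(((λv. ((λy. v) 4)) ((λx. -3) 1)) - ((λz. (let p = z in 7)) (-1 * 5))), E=∅, S=∅, K=∅>
t=1: <C=((λv. ((λy. v) 4)) ((λx. -3) 1)), E=∅, S=∅, K=[subR]>
t=2: <C=(λv. ((λy. v) 4)), E=∅, S=∅, K=[arg :: subR]>
t=3: <C=((λx. -3) 1), E=∅, S=∅, K=[fun :: subR]>
t=4: <C=(λx. -3), E=∅, S=∅, K=[arg :: fun :: subR]>
t=5: <C=1, E=∅, S=∅, K=[fun :: fun :: subR]>
t=6: <C=-3, E={x↦0}, S={0↦1}, K=[fun :: subR]>
t=7: <C=((λy. v) 4), E={v↦1}, S={0↦1, 1↦-3}, K=[subR]>
t=8: <C=(λy. v), E={v↦1}, S={0↦1, 1↦-3}, K=[arg :: subR]>
t=9: <C=4, E={v↦1}, S={0↦1, 1↦-3}, K=[fun :: subR]>
t=10: <C=v, E={y↦2, v↦1}, S={0↦1, 1↦-3, 2↦4}, K=[subR]>
t=11: <C=((λz. (let p = z in 7)) (-1 * 5)), E=∅, S={0↦1, 1↦-3, 2↦4}, K=[subL(-3)]>
t=12: <C=(λz. (let p = z in 7)), E=∅, S={0↦1, 1↦-3, 2↦4}, K=[arg :: subL(-3)]>
t=13: <C=(-1 * 5), E=∅, S={0↦1, 1↦-3, 2↦4}, K=[fun :: subL(-3)]>
t=14: <C=-1, E=∅, S={0↦1, 1↦-3, 2↦4}, K=[mulR :: fun :: subL(-3)]>
t=15: <C=5, E=∅, S={0↦1, 1↦-3, 2↦4}, K=[mulL(-1) :: fun :: subL(-3)]>
t=16: <C=(let p = z in 7), E={z↦3}, S={0↦1, 1↦-3, 2↦4, 3↦-5}, K=[subL(-3)]>
t=17: <C=z, E={z↦3}, S={0↦1, 1↦-3, 2↦4, 3↦-5}, K=[let p :: subL(-3)]>
t=18: <C=7, E={p↦4, z↦3}, S={0↦1, 1↦-3, 2↦4, 3↦-5, 4↦-5}, K=[subL(-3)]>
→ final value -10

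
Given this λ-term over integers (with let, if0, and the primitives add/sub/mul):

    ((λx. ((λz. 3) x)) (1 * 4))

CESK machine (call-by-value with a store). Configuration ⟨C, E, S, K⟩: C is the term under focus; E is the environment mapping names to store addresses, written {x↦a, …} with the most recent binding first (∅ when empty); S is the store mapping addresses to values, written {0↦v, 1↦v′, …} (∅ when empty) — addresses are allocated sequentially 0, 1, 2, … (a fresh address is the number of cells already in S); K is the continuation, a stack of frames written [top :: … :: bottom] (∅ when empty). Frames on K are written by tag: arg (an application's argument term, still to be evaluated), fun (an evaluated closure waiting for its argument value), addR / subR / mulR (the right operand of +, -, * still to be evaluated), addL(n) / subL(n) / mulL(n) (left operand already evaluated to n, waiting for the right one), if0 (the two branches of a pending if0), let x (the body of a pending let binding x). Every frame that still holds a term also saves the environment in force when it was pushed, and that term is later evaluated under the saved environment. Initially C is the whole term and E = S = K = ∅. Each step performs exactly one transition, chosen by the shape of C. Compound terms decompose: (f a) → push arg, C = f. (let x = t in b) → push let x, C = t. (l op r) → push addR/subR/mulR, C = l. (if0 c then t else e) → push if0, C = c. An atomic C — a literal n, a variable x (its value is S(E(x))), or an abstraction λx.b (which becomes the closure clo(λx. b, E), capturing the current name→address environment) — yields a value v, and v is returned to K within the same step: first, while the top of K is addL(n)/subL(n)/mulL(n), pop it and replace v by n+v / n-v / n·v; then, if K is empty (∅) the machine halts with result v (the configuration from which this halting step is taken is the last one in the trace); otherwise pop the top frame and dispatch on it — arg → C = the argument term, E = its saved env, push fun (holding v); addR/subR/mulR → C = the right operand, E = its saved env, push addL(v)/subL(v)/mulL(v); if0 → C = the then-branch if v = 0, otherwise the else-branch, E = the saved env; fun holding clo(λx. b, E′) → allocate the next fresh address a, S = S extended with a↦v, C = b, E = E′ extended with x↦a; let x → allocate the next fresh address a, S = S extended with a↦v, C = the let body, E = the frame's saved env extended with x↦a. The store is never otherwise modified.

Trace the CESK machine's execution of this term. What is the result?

t=0: ⟨C=((λx. ((λz. 3) x)) (1 * 4)); E=∅; S=∅; K=∅⟩
t=1: ⟨C=(λx. ((λz. 3) x)); E=∅; S=∅; K=[arg]⟩
t=2: ⟨C=(1 * 4); E=∅; S=∅; K=[fun]⟩
t=3: ⟨C=1; E=∅; S=∅; K=[mulR :: fun]⟩
t=4: ⟨C=4; E=∅; S=∅; K=[mulL(1) :: fun]⟩
t=5: ⟨C=((λz. 3) x); E={x↦0}; S={0↦4}; K=∅⟩
t=6: ⟨C=(λz. 3); E={x↦0}; S={0↦4}; K=[arg]⟩
t=7: ⟨C=x; E={x↦0}; S={0↦4}; K=[fun]⟩
t=8: ⟨C=3; E={z↦1, x↦0}; S={0↦4, 1↦4}; K=∅⟩
→ final value 3

Answer: 3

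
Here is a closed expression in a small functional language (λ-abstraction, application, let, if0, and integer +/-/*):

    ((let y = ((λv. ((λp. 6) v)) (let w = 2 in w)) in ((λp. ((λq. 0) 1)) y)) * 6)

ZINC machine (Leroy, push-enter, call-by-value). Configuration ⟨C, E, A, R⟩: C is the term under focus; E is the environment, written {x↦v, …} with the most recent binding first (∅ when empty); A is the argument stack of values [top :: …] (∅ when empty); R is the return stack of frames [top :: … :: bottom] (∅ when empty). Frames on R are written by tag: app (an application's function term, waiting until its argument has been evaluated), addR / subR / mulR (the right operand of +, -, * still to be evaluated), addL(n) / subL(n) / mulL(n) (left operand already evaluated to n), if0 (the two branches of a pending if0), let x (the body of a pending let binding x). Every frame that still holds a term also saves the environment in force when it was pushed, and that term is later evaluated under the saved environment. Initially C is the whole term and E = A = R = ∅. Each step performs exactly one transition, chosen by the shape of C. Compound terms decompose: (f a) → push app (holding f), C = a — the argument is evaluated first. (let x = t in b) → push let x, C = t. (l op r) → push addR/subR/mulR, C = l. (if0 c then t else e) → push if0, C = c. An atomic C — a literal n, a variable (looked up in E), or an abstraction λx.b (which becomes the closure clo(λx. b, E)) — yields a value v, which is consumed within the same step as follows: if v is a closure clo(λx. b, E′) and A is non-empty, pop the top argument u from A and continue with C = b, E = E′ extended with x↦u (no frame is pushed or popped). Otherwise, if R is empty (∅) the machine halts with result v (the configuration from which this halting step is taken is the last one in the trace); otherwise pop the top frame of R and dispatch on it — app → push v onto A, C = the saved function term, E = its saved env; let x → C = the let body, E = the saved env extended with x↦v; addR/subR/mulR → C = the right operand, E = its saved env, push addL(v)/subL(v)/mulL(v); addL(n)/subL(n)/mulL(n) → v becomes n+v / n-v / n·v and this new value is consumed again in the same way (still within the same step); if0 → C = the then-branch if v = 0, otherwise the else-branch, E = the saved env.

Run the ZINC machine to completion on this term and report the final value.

[0] ⟨C=((let y = ((λv. ((λp. 6) v)) (let w = 2 in w)) in ((λp. ((λq. 0) 1)) y)) * 6); E=∅; A=∅; R=∅⟩
[1] ⟨C=(let y = ((λv. ((λp. 6) v)) (let w = 2 in w)) in ((λp. ((λq. 0) 1)) y)); E=∅; A=∅; R=[mulR]⟩
[2] ⟨C=((λv. ((λp. 6) v)) (let w = 2 in w)); E=∅; A=∅; R=[let y :: mulR]⟩
[3] ⟨C=(let w = 2 in w); E=∅; A=∅; R=[app :: let y :: mulR]⟩
[4] ⟨C=2; E=∅; A=∅; R=[let w :: app :: let y :: mulR]⟩
[5] ⟨C=w; E={w↦2}; A=∅; R=[app :: let y :: mulR]⟩
[6] ⟨C=(λv. ((λp. 6) v)); E=∅; A=[2]; R=[let y :: mulR]⟩
[7] ⟨C=((λp. 6) v); E={v↦2}; A=∅; R=[let y :: mulR]⟩
[8] ⟨C=v; E={v↦2}; A=∅; R=[app :: let y :: mulR]⟩
[9] ⟨C=(λp. 6); E={v↦2}; A=[2]; R=[let y :: mulR]⟩
[10] ⟨C=6; E={p↦2, v↦2}; A=∅; R=[let y :: mulR]⟩
[11] ⟨C=((λp. ((λq. 0) 1)) y); E={y↦6}; A=∅; R=[mulR]⟩
[12] ⟨C=y; E={y↦6}; A=∅; R=[app :: mulR]⟩
[13] ⟨C=(λp. ((λq. 0) 1)); E={y↦6}; A=[6]; R=[mulR]⟩
[14] ⟨C=((λq. 0) 1); E={p↦6, y↦6}; A=∅; R=[mulR]⟩
[15] ⟨C=1; E={p↦6, y↦6}; A=∅; R=[app :: mulR]⟩
[16] ⟨C=(λq. 0); E={p↦6, y↦6}; A=[1]; R=[mulR]⟩
[17] ⟨C=0; E={q↦1, p↦6, y↦6}; A=∅; R=[mulR]⟩
[18] ⟨C=6; E=∅; A=∅; R=[mulL(0)]⟩
→ final value 0

Answer: 0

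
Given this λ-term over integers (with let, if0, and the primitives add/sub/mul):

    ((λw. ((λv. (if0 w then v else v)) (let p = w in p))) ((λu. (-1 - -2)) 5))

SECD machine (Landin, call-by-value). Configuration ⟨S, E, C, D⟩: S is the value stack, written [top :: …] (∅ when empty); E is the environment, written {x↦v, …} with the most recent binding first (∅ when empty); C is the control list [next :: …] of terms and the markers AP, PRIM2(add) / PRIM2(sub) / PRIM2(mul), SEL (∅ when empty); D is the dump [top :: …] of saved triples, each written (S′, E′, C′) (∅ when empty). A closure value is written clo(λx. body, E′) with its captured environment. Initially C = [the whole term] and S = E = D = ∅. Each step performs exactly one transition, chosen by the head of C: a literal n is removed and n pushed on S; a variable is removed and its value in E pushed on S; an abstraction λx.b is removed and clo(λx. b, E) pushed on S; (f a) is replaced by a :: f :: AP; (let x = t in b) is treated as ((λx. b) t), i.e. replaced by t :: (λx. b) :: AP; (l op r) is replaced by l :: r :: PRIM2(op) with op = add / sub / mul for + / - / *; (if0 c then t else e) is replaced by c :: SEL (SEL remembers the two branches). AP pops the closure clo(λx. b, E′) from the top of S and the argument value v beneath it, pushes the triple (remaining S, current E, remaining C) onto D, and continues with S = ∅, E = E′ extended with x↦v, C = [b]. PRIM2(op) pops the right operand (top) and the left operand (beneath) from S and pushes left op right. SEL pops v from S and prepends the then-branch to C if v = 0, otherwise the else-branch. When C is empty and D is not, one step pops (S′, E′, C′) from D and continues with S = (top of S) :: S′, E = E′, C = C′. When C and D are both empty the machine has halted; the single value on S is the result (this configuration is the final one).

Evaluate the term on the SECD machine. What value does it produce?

Answer: 1

Execution trace:
[0] [S=∅ | E=∅ | C=[((λw. ((λv. (if0 w then v else v)) (let p = w in p))) ((λu. (-1 - -2)) 5))] | D=∅]
[1] [S=∅ | E=∅ | C=[((λu. (-1 - -2)) 5) :: (λw. ((λv. (if0 w then v else v)) (let p = w in p))) :: AP] | D=∅]
[2] [S=∅ | E=∅ | C=[5 :: (λu. (-1 - -2)) :: AP :: (λw. ((λv. (if0 w then v else v)) (let p = w in p))) :: AP] | D=∅]
[3] [S=[5] | E=∅ | C=[(λu. (-1 - -2)) :: AP :: (λw. ((λv. (if0 w then v else v)) (let p = w in p))) :: AP] | D=∅]
[4] [S=[clo(λu. (-1 - -2), ∅) :: 5] | E=∅ | C=[AP :: (λw. ((λv. (if0 w then v else v)) (let p = w in p))) :: AP] | D=∅]
[5] [S=∅ | E={u↦5} | C=[(-1 - -2)] | D=[(∅, ∅, [(λw. ((λv. (if0 w then v else v)) (let p = w in p))) :: AP])]]
[6] [S=∅ | E={u↦5} | C=[-1 :: -2 :: PRIM2(sub)] | D=[(∅, ∅, [(λw. ((λv. (if0 w then v else v)) (let p = w in p))) :: AP])]]
[7] [S=[-1] | E={u↦5} | C=[-2 :: PRIM2(sub)] | D=[(∅, ∅, [(λw. ((λv. (if0 w then v else v)) (let p = w in p))) :: AP])]]
[8] [S=[-2 :: -1] | E={u↦5} | C=[PRIM2(sub)] | D=[(∅, ∅, [(λw. ((λv. (if0 w then v else v)) (let p = w in p))) :: AP])]]
[9] [S=[1] | E={u↦5} | C=∅ | D=[(∅, ∅, [(λw. ((λv. (if0 w then v else v)) (let p = w in p))) :: AP])]]
[10] [S=[1] | E=∅ | C=[(λw. ((λv. (if0 w then v else v)) (let p = w in p))) :: AP] | D=∅]
[11] [S=[clo(λw. ((λv. (if0 w then v else v)) (let p = w in p)), ∅) :: 1] | E=∅ | C=[AP] | D=∅]
[12] [S=∅ | E={w↦1} | C=[((λv. (if0 w then v else v)) (let p = w in p))] | D=[(∅, ∅, ∅)]]
[13] [S=∅ | E={w↦1} | C=[(let p = w in p) :: (λv. (if0 w then v else v)) :: AP] | D=[(∅, ∅, ∅)]]
[14] [S=∅ | E={w↦1} | C=[w :: (λp. p) :: AP :: (λv. (if0 w then v else v)) :: AP] | D=[(∅, ∅, ∅)]]
[15] [S=[1] | E={w↦1} | C=[(λp. p) :: AP :: (λv. (if0 w then v else v)) :: AP] | D=[(∅, ∅, ∅)]]
[16] [S=[clo(λp. p, {w↦1}) :: 1] | E={w↦1} | C=[AP :: (λv. (if0 w then v else v)) :: AP] | D=[(∅, ∅, ∅)]]
[17] [S=∅ | E={p↦1, w↦1} | C=[p] | D=[(∅, {w↦1}, [(λv. (if0 w then v else v)) :: AP]) :: (∅, ∅, ∅)]]
[18] [S=[1] | E={p↦1, w↦1} | C=∅ | D=[(∅, {w↦1}, [(λv. (if0 w then v else v)) :: AP]) :: (∅, ∅, ∅)]]
[19] [S=[1] | E={w↦1} | C=[(λv. (if0 w then v else v)) :: AP] | D=[(∅, ∅, ∅)]]
[20] [S=[clo(λv. (if0 w then v else v), {w↦1}) :: 1] | E={w↦1} | C=[AP] | D=[(∅, ∅, ∅)]]
[21] [S=∅ | E={v↦1, w↦1} | C=[(if0 w then v else v)] | D=[(∅, {w↦1}, ∅) :: (∅, ∅, ∅)]]
[22] [S=∅ | E={v↦1, w↦1} | C=[w :: SEL] | D=[(∅, {w↦1}, ∅) :: (∅, ∅, ∅)]]
[23] [S=[1] | E={v↦1, w↦1} | C=[SEL] | D=[(∅, {w↦1}, ∅) :: (∅, ∅, ∅)]]
[24] [S=∅ | E={v↦1, w↦1} | C=[v] | D=[(∅, {w↦1}, ∅) :: (∅, ∅, ∅)]]
[25] [S=[1] | E={v↦1, w↦1} | C=∅ | D=[(∅, {w↦1}, ∅) :: (∅, ∅, ∅)]]
[26] [S=[1] | E={w↦1} | C=∅ | D=[(∅, ∅, ∅)]]
[27] [S=[1] | E=∅ | C=∅ | D=∅]
→ final value 1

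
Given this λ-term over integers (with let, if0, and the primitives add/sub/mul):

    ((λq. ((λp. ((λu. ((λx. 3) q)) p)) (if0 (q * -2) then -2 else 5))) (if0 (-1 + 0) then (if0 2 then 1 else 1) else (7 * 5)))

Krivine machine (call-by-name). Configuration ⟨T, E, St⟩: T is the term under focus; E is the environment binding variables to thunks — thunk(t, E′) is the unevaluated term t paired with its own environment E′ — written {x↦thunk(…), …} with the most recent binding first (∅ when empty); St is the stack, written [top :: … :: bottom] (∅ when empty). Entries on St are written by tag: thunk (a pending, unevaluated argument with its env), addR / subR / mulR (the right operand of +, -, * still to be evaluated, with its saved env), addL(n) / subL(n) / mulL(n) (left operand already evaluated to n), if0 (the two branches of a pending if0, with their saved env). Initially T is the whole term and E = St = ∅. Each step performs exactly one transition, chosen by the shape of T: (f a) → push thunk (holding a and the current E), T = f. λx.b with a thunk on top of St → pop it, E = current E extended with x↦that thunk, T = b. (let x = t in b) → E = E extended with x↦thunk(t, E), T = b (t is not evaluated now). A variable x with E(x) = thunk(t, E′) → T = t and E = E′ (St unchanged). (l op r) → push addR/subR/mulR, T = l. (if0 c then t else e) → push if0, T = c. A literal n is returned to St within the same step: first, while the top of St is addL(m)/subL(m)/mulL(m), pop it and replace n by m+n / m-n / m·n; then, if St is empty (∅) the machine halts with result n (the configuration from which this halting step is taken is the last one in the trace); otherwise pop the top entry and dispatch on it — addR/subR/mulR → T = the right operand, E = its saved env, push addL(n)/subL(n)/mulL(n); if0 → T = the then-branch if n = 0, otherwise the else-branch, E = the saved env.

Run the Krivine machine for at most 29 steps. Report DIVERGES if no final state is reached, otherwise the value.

Answer: 3

Machine steps:
step 0: [T=((λq. ((λp. ((λu. ((λx. 3) q)) p)) (if0 (q * -2) then -2 else 5))) (if0 (-1 + 0) then (if0 2 then 1 else 1) else (7 * 5))) | E=∅ | St=∅]
step 1: [T=(λq. ((λp. ((λu. ((λx. 3) q)) p)) (if0 (q * -2) then -2 else 5))) | E=∅ | St=[thunk]]
step 2: [T=((λp. ((λu. ((λx. 3) q)) p)) (if0 (q * -2) then -2 else 5)) | E={q↦thunk((if0 (-1 + 0) then (if0 2 then 1 else 1) else (7 * 5)), ∅)} | St=∅]
step 3: [T=(λp. ((λu. ((λx. 3) q)) p)) | E={q↦thunk((if0 (-1 + 0) then (if0 2 then 1 else 1) else (7 * 5)), ∅)} | St=[thunk]]
step 4: [T=((λu. ((λx. 3) q)) p) | E={p↦thunk((if0 (q * -2) then -2 else 5), {q↦thunk((if0 (-1 + 0) then (if0 2 then 1 else 1) else (7 * 5)), ∅)}), q↦thunk((if0 (-1 + 0) then (if0 2 then 1 else 1) else (7 * 5)), ∅)} | St=∅]
step 5: [T=(λu. ((λx. 3) q)) | E={p↦thunk((if0 (q * -2) then -2 else 5), {q↦thunk((if0 (-1 + 0) then (if0 2 then 1 else 1) else (7 * 5)), ∅)}), q↦thunk((if0 (-1 + 0) then (if0 2 then 1 else 1) else (7 * 5)), ∅)} | St=[thunk]]
step 6: [T=((λx. 3) q) | E={u↦thunk(p, {p↦thunk((if0 (q * -2) then -2 else 5), {q↦thunk((if0 (-1 + 0) then (if0 2 then 1 else 1) else (7 * 5)), ∅)}), q↦thunk((if0 (-1 + 0) then (if0 2 then 1 else 1) else (7 * 5)), ∅)}), p↦thunk((if0 (q * -2) then -2 else 5), {q↦thunk((if0 (-1 + 0) then (if0 2 then 1 else 1) else (7 * 5)), ∅)}), q↦thunk((if0 (-1 + 0) then (if0 2 then 1 else 1) else (7 * 5)), ∅)} | St=∅]
step 7: [T=(λx. 3) | E={u↦thunk(p, {p↦thunk((if0 (q * -2) then -2 else 5), {q↦thunk((if0 (-1 + 0) then (if0 2 then 1 else 1) else (7 * 5)), ∅)}), q↦thunk((if0 (-1 + 0) then (if0 2 then 1 else 1) else (7 * 5)), ∅)}), p↦thunk((if0 (q * -2) then -2 else 5), {q↦thunk((if0 (-1 + 0) then (if0 2 then 1 else 1) else (7 * 5)), ∅)}), q↦thunk((if0 (-1 + 0) then (if0 2 then 1 else 1) else (7 * 5)), ∅)} | St=[thunk]]
step 8: [T=3 | E={x↦thunk(q, {u↦thunk(p, {p↦thunk((if0 (q * -2) then -2 else 5), {q↦thunk((if0 (-1 + 0) then (if0 2 then 1 else 1) else (7 * 5)), ∅)}), q↦thunk((if0 (-1 + 0) then (if0 2 then 1 else 1) else (7 * 5)), ∅)}), p↦thunk((if0 (q * -2) then -2 else 5), {q↦thunk((if0 (-1 + 0) then (if0 2 then 1 else 1) else (7 * 5)), ∅)}), q↦thunk((if0 (-1 + 0) then (if0 2 then 1 else 1) else (7 * 5)), ∅)}), u↦thunk(p, {p↦thunk((if0 (q * -2) then -2 else 5), {q↦thunk((if0 (-1 + 0) then (if0 2 then 1 else 1) else (7 * 5)), ∅)}), q↦thunk((if0 (-1 + 0) then (if0 2 then 1 else 1) else (7 * 5)), ∅)}), p↦thunk((if0 (q * -2) then -2 else 5), {q↦thunk((if0 (-1 + 0) then (if0 2 then 1 else 1) else (7 * 5)), ∅)}), q↦thunk((if0 (-1 + 0) then (if0 2 then 1 else 1) else (7 * 5)), ∅)} | St=∅]
→ final value 3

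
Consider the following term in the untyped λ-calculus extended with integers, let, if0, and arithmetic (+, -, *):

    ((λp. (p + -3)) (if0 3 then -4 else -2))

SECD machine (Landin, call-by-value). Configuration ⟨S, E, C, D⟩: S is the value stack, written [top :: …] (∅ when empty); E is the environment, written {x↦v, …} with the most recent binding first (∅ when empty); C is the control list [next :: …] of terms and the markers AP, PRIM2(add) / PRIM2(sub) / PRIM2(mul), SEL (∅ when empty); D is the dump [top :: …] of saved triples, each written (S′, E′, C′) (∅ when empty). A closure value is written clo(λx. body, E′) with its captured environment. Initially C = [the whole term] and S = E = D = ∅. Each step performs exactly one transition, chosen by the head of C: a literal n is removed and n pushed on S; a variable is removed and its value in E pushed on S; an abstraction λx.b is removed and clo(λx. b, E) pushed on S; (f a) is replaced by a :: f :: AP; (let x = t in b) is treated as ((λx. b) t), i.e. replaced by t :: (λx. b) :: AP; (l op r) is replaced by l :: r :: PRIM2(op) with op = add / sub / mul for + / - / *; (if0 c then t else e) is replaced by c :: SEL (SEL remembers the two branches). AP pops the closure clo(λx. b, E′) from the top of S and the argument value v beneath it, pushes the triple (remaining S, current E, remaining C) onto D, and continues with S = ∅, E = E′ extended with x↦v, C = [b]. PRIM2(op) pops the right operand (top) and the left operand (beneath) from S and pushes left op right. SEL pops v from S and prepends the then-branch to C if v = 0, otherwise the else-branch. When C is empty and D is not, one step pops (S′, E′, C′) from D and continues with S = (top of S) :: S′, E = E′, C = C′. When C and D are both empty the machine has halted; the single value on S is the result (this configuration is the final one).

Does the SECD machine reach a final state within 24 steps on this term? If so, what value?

step 0: <S=∅, E=∅, C=[((λp. (p + -3)) (if0 3 then -4 else -2))], D=∅>
step 1: <S=∅, E=∅, C=[(if0 3 then -4 else -2) :: (λp. (p + -3)) :: AP], D=∅>
step 2: <S=∅, E=∅, C=[3 :: SEL :: (λp. (p + -3)) :: AP], D=∅>
step 3: <S=[3], E=∅, C=[SEL :: (λp. (p + -3)) :: AP], D=∅>
step 4: <S=∅, E=∅, C=[-2 :: (λp. (p + -3)) :: AP], D=∅>
step 5: <S=[-2], E=∅, C=[(λp. (p + -3)) :: AP], D=∅>
step 6: <S=[clo(λp. (p + -3), ∅) :: -2], E=∅, C=[AP], D=∅>
step 7: <S=∅, E={p↦-2}, C=[(p + -3)], D=[(∅, ∅, ∅)]>
step 8: <S=∅, E={p↦-2}, C=[p :: -3 :: PRIM2(add)], D=[(∅, ∅, ∅)]>
step 9: <S=[-2], E={p↦-2}, C=[-3 :: PRIM2(add)], D=[(∅, ∅, ∅)]>
step 10: <S=[-3 :: -2], E={p↦-2}, C=[PRIM2(add)], D=[(∅, ∅, ∅)]>
step 11: <S=[-5], E={p↦-2}, C=∅, D=[(∅, ∅, ∅)]>
step 12: <S=[-5], E=∅, C=∅, D=∅>
→ final value -5

Answer: -5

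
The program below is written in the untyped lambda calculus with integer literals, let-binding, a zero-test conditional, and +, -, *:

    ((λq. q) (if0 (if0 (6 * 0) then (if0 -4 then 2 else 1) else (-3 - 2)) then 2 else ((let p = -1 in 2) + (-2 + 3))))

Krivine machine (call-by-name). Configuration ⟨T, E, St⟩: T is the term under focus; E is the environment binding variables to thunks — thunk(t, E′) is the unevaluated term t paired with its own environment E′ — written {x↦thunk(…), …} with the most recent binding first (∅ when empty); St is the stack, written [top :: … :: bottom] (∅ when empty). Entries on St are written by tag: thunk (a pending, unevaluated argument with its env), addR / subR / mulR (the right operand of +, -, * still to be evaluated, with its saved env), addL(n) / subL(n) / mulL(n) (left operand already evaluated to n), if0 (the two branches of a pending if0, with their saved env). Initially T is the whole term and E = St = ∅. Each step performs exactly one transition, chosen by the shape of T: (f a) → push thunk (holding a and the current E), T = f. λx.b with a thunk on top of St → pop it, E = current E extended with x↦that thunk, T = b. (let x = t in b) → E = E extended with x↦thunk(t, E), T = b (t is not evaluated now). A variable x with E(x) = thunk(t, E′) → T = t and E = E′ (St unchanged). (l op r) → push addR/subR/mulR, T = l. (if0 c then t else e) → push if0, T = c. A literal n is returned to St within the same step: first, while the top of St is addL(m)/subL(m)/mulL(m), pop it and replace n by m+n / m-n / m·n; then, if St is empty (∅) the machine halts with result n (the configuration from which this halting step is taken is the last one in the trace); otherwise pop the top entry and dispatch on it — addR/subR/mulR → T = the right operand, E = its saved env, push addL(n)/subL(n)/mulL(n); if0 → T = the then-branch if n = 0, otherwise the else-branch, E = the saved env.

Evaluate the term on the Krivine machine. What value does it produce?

Answer: 3

Execution trace:
step 0: [T=((λq. q) (if0 (if0 (6 * 0) then (if0 -4 then 2 else 1) else (-3 - 2)) then 2 else ((let p = -1 in 2) + (-2 + 3)))) | E=∅ | St=∅]
step 1: [T=(λq. q) | E=∅ | St=[thunk]]
step 2: [T=q | E={q↦thunk((if0 (if0 (6 * 0) then (if0 -4 then 2 else 1) else (-3 - 2)) then 2 else ((let p = -1 in 2) + (-2 + 3))), ∅)} | St=∅]
step 3: [T=(if0 (if0 (6 * 0) then (if0 -4 then 2 else 1) else (-3 - 2)) then 2 else ((let p = -1 in 2) + (-2 + 3))) | E=∅ | St=∅]
step 4: [T=(if0 (6 * 0) then (if0 -4 then 2 else 1) else (-3 - 2)) | E=∅ | St=[if0]]
step 5: [T=(6 * 0) | E=∅ | St=[if0 :: if0]]
step 6: [T=6 | E=∅ | St=[mulR :: if0 :: if0]]
step 7: [T=0 | E=∅ | St=[mulL(6) :: if0 :: if0]]
step 8: [T=(if0 -4 then 2 else 1) | E=∅ | St=[if0]]
step 9: [T=-4 | E=∅ | St=[if0 :: if0]]
step 10: [T=1 | E=∅ | St=[if0]]
step 11: [T=((let p = -1 in 2) + (-2 + 3)) | E=∅ | St=∅]
step 12: [T=(let p = -1 in 2) | E=∅ | St=[addR]]
step 13: [T=2 | E={p↦thunk(-1, ∅)} | St=[addR]]
step 14: [T=(-2 + 3) | E=∅ | St=[addL(2)]]
step 15: [T=-2 | E=∅ | St=[addR :: addL(2)]]
step 16: [T=3 | E=∅ | St=[addL(-2) :: addL(2)]]
→ final value 3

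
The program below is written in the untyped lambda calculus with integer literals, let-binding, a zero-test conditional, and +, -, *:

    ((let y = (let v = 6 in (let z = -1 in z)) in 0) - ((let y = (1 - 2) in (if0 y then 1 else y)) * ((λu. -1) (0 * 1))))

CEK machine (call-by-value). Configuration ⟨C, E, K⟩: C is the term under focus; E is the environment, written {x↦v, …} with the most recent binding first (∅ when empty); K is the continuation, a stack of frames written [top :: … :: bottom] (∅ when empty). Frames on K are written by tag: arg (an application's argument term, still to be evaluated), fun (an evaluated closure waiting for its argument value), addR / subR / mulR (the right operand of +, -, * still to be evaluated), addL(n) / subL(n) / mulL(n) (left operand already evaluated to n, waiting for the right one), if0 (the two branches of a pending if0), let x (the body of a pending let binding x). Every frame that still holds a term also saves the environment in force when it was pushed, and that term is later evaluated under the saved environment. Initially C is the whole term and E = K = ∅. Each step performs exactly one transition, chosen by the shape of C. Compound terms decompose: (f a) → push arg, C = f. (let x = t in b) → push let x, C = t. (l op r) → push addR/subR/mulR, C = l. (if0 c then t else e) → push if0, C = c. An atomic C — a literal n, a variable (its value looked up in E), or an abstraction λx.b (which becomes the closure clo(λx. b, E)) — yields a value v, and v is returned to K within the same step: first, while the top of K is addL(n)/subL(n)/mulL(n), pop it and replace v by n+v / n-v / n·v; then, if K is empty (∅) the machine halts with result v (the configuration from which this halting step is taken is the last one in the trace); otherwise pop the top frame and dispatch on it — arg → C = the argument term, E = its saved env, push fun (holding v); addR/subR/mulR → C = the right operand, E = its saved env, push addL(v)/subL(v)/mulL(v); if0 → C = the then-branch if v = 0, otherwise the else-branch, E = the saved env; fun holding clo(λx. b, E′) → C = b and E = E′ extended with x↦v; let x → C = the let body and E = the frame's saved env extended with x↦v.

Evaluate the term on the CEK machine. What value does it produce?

t=0: ⟨C=((let y = (let v = 6 in (let z = -1 in z)) in 0) - ((let y = (1 - 2) in (if0 y then 1 else y)) * ((λu. -1) (0 * 1)))); E=∅; K=∅⟩
t=1: ⟨C=(let y = (let v = 6 in (let z = -1 in z)) in 0); E=∅; K=[subR]⟩
t=2: ⟨C=(let v = 6 in (let z = -1 in z)); E=∅; K=[let y :: subR]⟩
t=3: ⟨C=6; E=∅; K=[let v :: let y :: subR]⟩
t=4: ⟨C=(let z = -1 in z); E={v↦6}; K=[let y :: subR]⟩
t=5: ⟨C=-1; E={v↦6}; K=[let z :: let y :: subR]⟩
t=6: ⟨C=z; E={z↦-1, v↦6}; K=[let y :: subR]⟩
t=7: ⟨C=0; E={y↦-1}; K=[subR]⟩
t=8: ⟨C=((let y = (1 - 2) in (if0 y then 1 else y)) * ((λu. -1) (0 * 1))); E=∅; K=[subL(0)]⟩
t=9: ⟨C=(let y = (1 - 2) in (if0 y then 1 else y)); E=∅; K=[mulR :: subL(0)]⟩
t=10: ⟨C=(1 - 2); E=∅; K=[let y :: mulR :: subL(0)]⟩
t=11: ⟨C=1; E=∅; K=[subR :: let y :: mulR :: subL(0)]⟩
t=12: ⟨C=2; E=∅; K=[subL(1) :: let y :: mulR :: subL(0)]⟩
t=13: ⟨C=(if0 y then 1 else y); E={y↦-1}; K=[mulR :: subL(0)]⟩
t=14: ⟨C=y; E={y↦-1}; K=[if0 :: mulR :: subL(0)]⟩
t=15: ⟨C=y; E={y↦-1}; K=[mulR :: subL(0)]⟩
t=16: ⟨C=((λu. -1) (0 * 1)); E=∅; K=[mulL(-1) :: subL(0)]⟩
t=17: ⟨C=(λu. -1); E=∅; K=[arg :: mulL(-1) :: subL(0)]⟩
t=18: ⟨C=(0 * 1); E=∅; K=[fun :: mulL(-1) :: subL(0)]⟩
t=19: ⟨C=0; E=∅; K=[mulR :: fun :: mulL(-1) :: subL(0)]⟩
t=20: ⟨C=1; E=∅; K=[mulL(0) :: fun :: mulL(-1) :: subL(0)]⟩
t=21: ⟨C=-1; E={u↦0}; K=[mulL(-1) :: subL(0)]⟩
→ final value -1

Answer: -1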